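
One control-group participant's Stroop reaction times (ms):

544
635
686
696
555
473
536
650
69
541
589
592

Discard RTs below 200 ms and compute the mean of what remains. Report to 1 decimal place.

590.6 ms

Excluded: 69
Retained (n=11): Σ = 6497
Mean = 6497/11 = 590.6364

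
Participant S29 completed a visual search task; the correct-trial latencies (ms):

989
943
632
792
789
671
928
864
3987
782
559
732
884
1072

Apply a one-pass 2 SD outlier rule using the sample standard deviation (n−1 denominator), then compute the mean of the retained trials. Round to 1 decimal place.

818.2 ms

n = 14, ΣRT = 14624, M = 1044.571
Σ(x−M)² = 9585325.43; s = √(9585325.43/13) = 858.681
Cutoffs: 1044.571 ± 2·858.681 → [-672.8, 2761.9]
Outside: 3987 → excluded.
Retained (n=13): Σ = 10637, mean = 10637/13 = 818.231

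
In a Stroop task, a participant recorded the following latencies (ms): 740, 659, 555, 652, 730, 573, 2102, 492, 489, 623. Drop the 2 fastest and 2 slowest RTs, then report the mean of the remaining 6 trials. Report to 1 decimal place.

632.0 ms

Sorted: 489, 492, 555, 573, 623, 652, 659, 730, 740, 2102
Drop lowest 2 (489, 492) and highest 2 (740, 2102)
Remaining (n=6): Σ = 3792, mean = 3792/6 = 632.000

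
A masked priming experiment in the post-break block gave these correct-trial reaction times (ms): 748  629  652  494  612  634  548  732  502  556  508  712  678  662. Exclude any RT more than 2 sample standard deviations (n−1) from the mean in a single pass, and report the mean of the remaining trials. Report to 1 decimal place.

619.1 ms

n = 14, ΣRT = 8667, M = 619.071
Σ(x−M)² = 95496.93; s = √(95496.93/13) = 85.708
Cutoffs: 619.071 ± 2·85.708 → [447.7, 790.5]
No RTs fall outside the cutoffs; all 14 retained. Mean = 8667/14 = 619.071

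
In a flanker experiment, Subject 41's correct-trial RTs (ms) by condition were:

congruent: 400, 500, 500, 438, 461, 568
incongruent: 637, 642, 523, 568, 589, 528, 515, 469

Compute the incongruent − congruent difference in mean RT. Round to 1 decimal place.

81.0 ms

M(congruent) = 2867/6 = 477.833
M(incongruent) = 4471/8 = 558.875
Difference = 558.875 − 477.833 = 81.042 ms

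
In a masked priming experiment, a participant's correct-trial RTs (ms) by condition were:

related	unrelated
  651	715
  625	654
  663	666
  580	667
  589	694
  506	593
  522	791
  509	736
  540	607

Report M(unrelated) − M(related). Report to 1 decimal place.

104.2 ms

M(related) = 5185/9 = 576.111
M(unrelated) = 6123/9 = 680.333
Difference = 680.333 − 576.111 = 104.222 ms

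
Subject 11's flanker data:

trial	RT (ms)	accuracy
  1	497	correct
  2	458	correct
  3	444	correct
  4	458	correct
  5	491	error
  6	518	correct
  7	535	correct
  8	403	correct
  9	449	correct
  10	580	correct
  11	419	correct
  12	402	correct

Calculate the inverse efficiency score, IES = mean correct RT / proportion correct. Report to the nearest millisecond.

Correct trials (n=11): 497, 458, 444, 458, 518, 535, 403, 449, 580, 419, 402
Mean correct RT = 5163/11 = 469.3636 ms
Proportion correct = 11/12
IES = 469.3636 / (11/12) = 512.033 ms

512 ms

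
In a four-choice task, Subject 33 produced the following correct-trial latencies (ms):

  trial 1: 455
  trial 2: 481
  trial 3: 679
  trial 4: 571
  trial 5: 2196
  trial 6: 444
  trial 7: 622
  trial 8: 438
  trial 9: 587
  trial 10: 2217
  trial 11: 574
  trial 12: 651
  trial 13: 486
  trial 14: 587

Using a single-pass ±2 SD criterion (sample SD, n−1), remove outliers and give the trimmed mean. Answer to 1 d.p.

547.9 ms

n = 14, ΣRT = 10988, M = 784.857
Σ(x−M)² = 4793437.71; s = √(4793437.71/13) = 607.228
Cutoffs: 784.857 ± 2·607.228 → [-429.6, 1999.3]
Outside: 2196, 2217 → excluded.
Retained (n=12): Σ = 6575, mean = 6575/12 = 547.917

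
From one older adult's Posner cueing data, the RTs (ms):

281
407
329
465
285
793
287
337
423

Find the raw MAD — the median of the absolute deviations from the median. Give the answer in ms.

Sorted: 281, 285, 287, 329, 337, 407, 423, 465, 793 → median = 337
|x − 337|: 56, 70, 8, 128, 52, 456, 50, 0, 86
Sorted deviations: 0, 8, 50, 52, 56, 70, 86, 128, 456 → MAD = 56

56 ms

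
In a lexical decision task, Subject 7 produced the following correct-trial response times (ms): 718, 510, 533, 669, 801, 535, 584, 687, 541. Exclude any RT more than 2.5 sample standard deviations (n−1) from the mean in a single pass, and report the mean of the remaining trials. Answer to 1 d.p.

619.8 ms

n = 9, ΣRT = 5578, M = 619.778
Σ(x−M)² = 83685.56; s = √(83685.56/8) = 102.278
Cutoffs: 619.778 ± 2.5·102.278 → [364.1, 875.5]
No RTs fall outside the cutoffs; all 9 retained. Mean = 5578/9 = 619.778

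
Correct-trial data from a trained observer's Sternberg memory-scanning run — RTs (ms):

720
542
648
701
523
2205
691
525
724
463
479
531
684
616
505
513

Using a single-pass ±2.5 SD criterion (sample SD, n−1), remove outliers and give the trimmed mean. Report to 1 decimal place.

591.0 ms

n = 16, ΣRT = 11070, M = 691.875
Σ(x−M)² = 2568525.75; s = √(2568525.75/15) = 413.806
Cutoffs: 691.875 ± 2.5·413.806 → [-342.6, 1726.4]
Outside: 2205 → excluded.
Retained (n=15): Σ = 8865, mean = 8865/15 = 591.000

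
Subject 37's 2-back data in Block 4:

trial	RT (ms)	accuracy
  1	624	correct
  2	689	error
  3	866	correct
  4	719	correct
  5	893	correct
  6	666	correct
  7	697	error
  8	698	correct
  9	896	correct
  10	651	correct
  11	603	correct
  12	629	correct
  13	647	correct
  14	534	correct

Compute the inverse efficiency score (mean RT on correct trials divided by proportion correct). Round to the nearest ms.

Correct trials (n=12): 624, 866, 719, 893, 666, 698, 896, 651, 603, 629, 647, 534
Mean correct RT = 8426/12 = 702.1667 ms
Proportion correct = 12/14
IES = 702.1667 / (12/14) = 819.194 ms

819 ms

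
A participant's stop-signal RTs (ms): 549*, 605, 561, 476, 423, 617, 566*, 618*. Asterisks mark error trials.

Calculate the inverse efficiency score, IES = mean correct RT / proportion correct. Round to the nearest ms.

Correct trials (n=5): 605, 561, 476, 423, 617
Mean correct RT = 2682/5 = 536.4000 ms
Proportion correct = 5/8
IES = 536.4000 / (5/8) = 858.240 ms

858 ms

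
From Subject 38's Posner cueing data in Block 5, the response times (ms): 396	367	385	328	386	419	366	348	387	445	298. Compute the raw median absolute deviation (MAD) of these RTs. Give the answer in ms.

Sorted: 298, 328, 348, 366, 367, 385, 386, 387, 396, 419, 445 → median = 385
|x − 385|: 11, 18, 0, 57, 1, 34, 19, 37, 2, 60, 87
Sorted deviations: 0, 1, 2, 11, 18, 19, 34, 37, 57, 60, 87 → MAD = 19

19 ms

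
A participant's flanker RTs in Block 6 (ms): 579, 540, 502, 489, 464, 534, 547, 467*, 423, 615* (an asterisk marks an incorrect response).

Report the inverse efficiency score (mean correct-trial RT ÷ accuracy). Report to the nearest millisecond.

Correct trials (n=8): 579, 540, 502, 489, 464, 534, 547, 423
Mean correct RT = 4078/8 = 509.7500 ms
Proportion correct = 8/10
IES = 509.7500 / (8/10) = 637.188 ms

637 ms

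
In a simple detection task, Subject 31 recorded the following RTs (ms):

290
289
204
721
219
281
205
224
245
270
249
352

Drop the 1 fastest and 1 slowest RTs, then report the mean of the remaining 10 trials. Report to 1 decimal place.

Sorted: 204, 205, 219, 224, 245, 249, 270, 281, 289, 290, 352, 721
Drop lowest 1 (204) and highest 1 (721)
Remaining (n=10): Σ = 2624, mean = 2624/10 = 262.400

262.4 ms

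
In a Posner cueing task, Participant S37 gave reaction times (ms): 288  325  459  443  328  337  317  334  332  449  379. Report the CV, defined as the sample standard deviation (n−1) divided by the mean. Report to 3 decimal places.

0.166

n = 11, Σ = 3991, M = 362.8182
Σ(x−M)² = 36155.636; s = √(36155.636/10) = 60.1296
CV = 60.1296 / 362.8182 = 0.16573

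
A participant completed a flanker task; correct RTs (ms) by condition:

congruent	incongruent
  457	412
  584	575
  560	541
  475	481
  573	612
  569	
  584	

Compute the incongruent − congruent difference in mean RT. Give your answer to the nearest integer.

M(congruent) = 3802/7 = 543.143
M(incongruent) = 2621/5 = 524.200
Difference = 524.200 − 543.143 = -18.943 ms

-19 ms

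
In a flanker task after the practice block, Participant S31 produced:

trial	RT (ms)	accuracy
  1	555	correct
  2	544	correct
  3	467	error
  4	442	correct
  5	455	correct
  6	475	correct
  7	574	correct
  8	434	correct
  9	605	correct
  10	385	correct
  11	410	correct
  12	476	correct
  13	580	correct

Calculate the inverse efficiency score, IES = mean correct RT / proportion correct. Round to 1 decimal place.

Correct trials (n=12): 555, 544, 442, 455, 475, 574, 434, 605, 385, 410, 476, 580
Mean correct RT = 5935/12 = 494.5833 ms
Proportion correct = 12/13
IES = 494.5833 / (12/13) = 535.799 ms

535.8 ms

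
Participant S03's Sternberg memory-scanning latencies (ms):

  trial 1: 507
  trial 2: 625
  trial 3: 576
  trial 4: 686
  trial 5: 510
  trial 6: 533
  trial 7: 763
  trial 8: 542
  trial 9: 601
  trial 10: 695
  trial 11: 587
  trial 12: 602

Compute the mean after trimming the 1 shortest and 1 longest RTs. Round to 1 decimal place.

595.7 ms

Sorted: 507, 510, 533, 542, 576, 587, 601, 602, 625, 686, 695, 763
Drop lowest 1 (507) and highest 1 (763)
Remaining (n=10): Σ = 5957, mean = 5957/10 = 595.700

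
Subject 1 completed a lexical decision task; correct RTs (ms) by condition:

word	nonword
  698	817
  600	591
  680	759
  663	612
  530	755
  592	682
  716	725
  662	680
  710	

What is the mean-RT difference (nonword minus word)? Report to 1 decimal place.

M(word) = 5851/9 = 650.111
M(nonword) = 5621/8 = 702.625
Difference = 702.625 − 650.111 = 52.514 ms

52.5 ms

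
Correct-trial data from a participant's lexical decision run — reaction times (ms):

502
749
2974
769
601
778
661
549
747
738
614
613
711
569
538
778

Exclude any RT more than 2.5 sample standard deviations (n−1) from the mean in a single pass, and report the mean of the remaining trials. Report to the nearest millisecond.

661 ms

n = 16, ΣRT = 12891, M = 805.688
Σ(x−M)² = 5147159.44; s = √(5147159.44/15) = 585.785
Cutoffs: 805.688 ± 2.5·585.785 → [-658.8, 2270.1]
Outside: 2974 → excluded.
Retained (n=15): Σ = 9917, mean = 9917/15 = 661.133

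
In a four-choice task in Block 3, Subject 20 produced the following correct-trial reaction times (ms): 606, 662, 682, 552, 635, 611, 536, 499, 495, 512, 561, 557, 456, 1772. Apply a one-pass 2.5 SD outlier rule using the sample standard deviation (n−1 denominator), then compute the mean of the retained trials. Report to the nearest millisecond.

566 ms

n = 14, ΣRT = 9136, M = 652.571
Σ(x−M)² = 1406317.43; s = √(1406317.43/13) = 328.905
Cutoffs: 652.571 ± 2.5·328.905 → [-169.7, 1474.8]
Outside: 1772 → excluded.
Retained (n=13): Σ = 7364, mean = 7364/13 = 566.462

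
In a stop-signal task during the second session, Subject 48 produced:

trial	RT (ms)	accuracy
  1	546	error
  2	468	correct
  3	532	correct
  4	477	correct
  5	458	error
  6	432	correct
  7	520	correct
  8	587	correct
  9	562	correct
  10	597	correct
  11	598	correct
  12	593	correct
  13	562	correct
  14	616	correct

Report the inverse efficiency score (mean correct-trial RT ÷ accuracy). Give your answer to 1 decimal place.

Correct trials (n=12): 468, 532, 477, 432, 520, 587, 562, 597, 598, 593, 562, 616
Mean correct RT = 6544/12 = 545.3333 ms
Proportion correct = 12/14
IES = 545.3333 / (12/14) = 636.222 ms

636.2 ms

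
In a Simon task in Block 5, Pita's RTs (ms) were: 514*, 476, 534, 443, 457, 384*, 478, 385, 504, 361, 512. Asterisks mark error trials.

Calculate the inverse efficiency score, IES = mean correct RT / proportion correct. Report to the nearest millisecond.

Correct trials (n=9): 476, 534, 443, 457, 478, 385, 504, 361, 512
Mean correct RT = 4150/9 = 461.1111 ms
Proportion correct = 9/11
IES = 461.1111 / (9/11) = 563.580 ms

564 ms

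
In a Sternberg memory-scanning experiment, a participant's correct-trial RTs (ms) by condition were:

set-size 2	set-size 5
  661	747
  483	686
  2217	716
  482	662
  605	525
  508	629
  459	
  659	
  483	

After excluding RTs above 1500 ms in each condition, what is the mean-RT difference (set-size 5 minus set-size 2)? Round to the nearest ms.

set-size 2: exclude 2217
M(set-size 2) = 4340/8 = 542.500
M(set-size 5) = 3965/6 = 660.833
Difference = 660.833 − 542.500 = 118.333 ms

118 ms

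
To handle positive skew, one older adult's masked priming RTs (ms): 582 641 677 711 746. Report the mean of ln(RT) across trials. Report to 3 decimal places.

ln(RT): 6.3665, 6.4630, 6.5177, 6.5667, 6.6147
Σ ln(RT) = 32.5286
Mean = 32.5286/5 = 6.50571

6.506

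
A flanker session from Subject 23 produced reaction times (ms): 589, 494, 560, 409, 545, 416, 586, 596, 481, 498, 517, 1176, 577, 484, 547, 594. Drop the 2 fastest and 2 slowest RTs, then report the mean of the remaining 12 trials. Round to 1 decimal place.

539.3 ms

Sorted: 409, 416, 481, 484, 494, 498, 517, 545, 547, 560, 577, 586, 589, 594, 596, 1176
Drop lowest 2 (409, 416) and highest 2 (596, 1176)
Remaining (n=12): Σ = 6472, mean = 6472/12 = 539.333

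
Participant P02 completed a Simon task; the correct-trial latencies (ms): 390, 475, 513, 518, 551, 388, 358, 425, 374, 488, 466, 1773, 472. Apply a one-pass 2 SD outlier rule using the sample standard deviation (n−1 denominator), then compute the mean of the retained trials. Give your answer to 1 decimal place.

n = 13, ΣRT = 7191, M = 553.154
Σ(x−M)² = 1655911.69; s = √(1655911.69/12) = 371.474
Cutoffs: 553.154 ± 2·371.474 → [-189.8, 1296.1]
Outside: 1773 → excluded.
Retained (n=12): Σ = 5418, mean = 5418/12 = 451.500

451.5 ms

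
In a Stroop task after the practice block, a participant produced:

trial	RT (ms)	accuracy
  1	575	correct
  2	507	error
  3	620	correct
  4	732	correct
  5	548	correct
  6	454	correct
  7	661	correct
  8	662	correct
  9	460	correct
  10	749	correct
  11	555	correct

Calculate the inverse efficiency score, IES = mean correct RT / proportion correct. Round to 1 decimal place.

661.8 ms

Correct trials (n=10): 575, 620, 732, 548, 454, 661, 662, 460, 749, 555
Mean correct RT = 6016/10 = 601.6000 ms
Proportion correct = 10/11
IES = 601.6000 / (10/11) = 661.760 ms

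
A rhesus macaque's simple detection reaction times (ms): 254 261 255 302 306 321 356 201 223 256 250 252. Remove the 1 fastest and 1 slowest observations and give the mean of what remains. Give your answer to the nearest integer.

268 ms

Sorted: 201, 223, 250, 252, 254, 255, 256, 261, 302, 306, 321, 356
Drop lowest 1 (201) and highest 1 (356)
Remaining (n=10): Σ = 2680, mean = 2680/10 = 268.000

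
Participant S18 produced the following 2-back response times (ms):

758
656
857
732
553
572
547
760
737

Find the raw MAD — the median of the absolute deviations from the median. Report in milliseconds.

76 ms

Sorted: 547, 553, 572, 656, 732, 737, 758, 760, 857 → median = 732
|x − 732|: 26, 76, 125, 0, 179, 160, 185, 28, 5
Sorted deviations: 0, 5, 26, 28, 76, 125, 160, 179, 185 → MAD = 76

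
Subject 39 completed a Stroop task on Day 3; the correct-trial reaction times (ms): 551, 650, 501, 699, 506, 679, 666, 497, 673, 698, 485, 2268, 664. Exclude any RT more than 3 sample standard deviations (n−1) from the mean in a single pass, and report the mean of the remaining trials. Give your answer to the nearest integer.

606 ms

n = 13, ΣRT = 9537, M = 733.615
Σ(x−M)² = 2636933.08; s = √(2636933.08/12) = 468.769
Cutoffs: 733.615 ± 3·468.769 → [-672.7, 2139.9]
Outside: 2268 → excluded.
Retained (n=12): Σ = 7269, mean = 7269/12 = 605.750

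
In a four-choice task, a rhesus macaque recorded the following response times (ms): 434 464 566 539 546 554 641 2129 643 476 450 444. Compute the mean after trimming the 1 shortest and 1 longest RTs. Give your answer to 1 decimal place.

532.3 ms

Sorted: 434, 444, 450, 464, 476, 539, 546, 554, 566, 641, 643, 2129
Drop lowest 1 (434) and highest 1 (2129)
Remaining (n=10): Σ = 5323, mean = 5323/10 = 532.300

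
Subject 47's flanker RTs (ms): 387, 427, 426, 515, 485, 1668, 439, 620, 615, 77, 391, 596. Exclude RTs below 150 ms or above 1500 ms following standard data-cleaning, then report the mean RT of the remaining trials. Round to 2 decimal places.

490.10 ms

Excluded: 77, 1668
Retained (n=10): Σ = 4901
Mean = 4901/10 = 490.1000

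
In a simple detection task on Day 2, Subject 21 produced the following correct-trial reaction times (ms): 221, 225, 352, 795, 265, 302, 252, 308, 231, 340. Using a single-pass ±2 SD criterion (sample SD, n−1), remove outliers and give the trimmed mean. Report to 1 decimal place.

n = 10, ΣRT = 3291, M = 329.100
Σ(x−M)² = 261084.90; s = √(261084.90/9) = 170.322
Cutoffs: 329.100 ± 2·170.322 → [-11.5, 669.7]
Outside: 795 → excluded.
Retained (n=9): Σ = 2496, mean = 2496/9 = 277.333

277.3 ms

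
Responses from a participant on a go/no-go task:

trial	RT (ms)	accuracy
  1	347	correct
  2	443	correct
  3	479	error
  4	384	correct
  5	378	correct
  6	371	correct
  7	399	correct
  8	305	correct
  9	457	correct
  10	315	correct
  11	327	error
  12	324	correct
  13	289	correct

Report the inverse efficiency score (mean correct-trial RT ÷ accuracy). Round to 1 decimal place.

Correct trials (n=11): 347, 443, 384, 378, 371, 399, 305, 457, 315, 324, 289
Mean correct RT = 4012/11 = 364.7273 ms
Proportion correct = 11/13
IES = 364.7273 / (11/13) = 431.041 ms

431.0 ms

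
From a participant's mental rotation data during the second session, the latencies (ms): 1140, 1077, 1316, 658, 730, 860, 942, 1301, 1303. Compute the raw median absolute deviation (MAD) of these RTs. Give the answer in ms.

224 ms

Sorted: 658, 730, 860, 942, 1077, 1140, 1301, 1303, 1316 → median = 1077
|x − 1077|: 63, 0, 239, 419, 347, 217, 135, 224, 226
Sorted deviations: 0, 63, 135, 217, 224, 226, 239, 347, 419 → MAD = 224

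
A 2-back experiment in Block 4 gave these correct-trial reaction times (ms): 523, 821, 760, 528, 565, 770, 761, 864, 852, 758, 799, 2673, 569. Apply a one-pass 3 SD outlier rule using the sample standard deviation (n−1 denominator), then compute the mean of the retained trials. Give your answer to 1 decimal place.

n = 13, ΣRT = 11243, M = 864.846
Σ(x−M)² = 3725789.69; s = √(3725789.69/12) = 557.210
Cutoffs: 864.846 ± 3·557.210 → [-806.8, 2536.5]
Outside: 2673 → excluded.
Retained (n=12): Σ = 8570, mean = 8570/12 = 714.167

714.2 ms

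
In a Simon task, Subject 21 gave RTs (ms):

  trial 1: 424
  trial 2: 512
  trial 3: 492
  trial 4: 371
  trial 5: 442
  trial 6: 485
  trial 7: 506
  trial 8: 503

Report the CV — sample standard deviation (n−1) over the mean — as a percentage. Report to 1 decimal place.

n = 8, Σ = 3735, M = 466.8750
Σ(x−M)² = 17480.875; s = √(17480.875/7) = 49.9727
CV = 49.9727 / 466.8750 = 0.10704 = 10.704%

10.7%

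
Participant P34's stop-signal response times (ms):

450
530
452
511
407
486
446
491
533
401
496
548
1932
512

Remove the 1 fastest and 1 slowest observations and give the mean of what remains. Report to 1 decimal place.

Sorted: 401, 407, 446, 450, 452, 486, 491, 496, 511, 512, 530, 533, 548, 1932
Drop lowest 1 (401) and highest 1 (1932)
Remaining (n=12): Σ = 5862, mean = 5862/12 = 488.500

488.5 ms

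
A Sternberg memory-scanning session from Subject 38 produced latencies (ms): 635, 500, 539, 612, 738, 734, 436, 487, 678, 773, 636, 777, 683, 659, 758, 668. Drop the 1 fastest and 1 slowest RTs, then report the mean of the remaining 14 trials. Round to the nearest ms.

Sorted: 436, 487, 500, 539, 612, 635, 636, 659, 668, 678, 683, 734, 738, 758, 773, 777
Drop lowest 1 (436) and highest 1 (777)
Remaining (n=14): Σ = 9100, mean = 9100/14 = 650.000

650 ms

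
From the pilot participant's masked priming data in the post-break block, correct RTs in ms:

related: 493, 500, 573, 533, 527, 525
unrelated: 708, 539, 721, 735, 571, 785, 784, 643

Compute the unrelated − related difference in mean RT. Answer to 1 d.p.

160.6 ms

M(related) = 3151/6 = 525.167
M(unrelated) = 5486/8 = 685.750
Difference = 685.750 − 525.167 = 160.583 ms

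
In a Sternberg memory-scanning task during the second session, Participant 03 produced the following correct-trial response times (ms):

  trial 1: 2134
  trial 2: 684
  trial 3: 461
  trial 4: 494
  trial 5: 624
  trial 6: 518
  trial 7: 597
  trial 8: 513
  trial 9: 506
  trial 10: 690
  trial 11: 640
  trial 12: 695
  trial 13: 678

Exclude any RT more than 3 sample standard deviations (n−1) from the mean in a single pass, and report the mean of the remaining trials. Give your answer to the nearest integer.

592 ms

n = 13, ΣRT = 9234, M = 710.308
Σ(x−M)² = 2281110.77; s = √(2281110.77/12) = 435.996
Cutoffs: 710.308 ± 3·435.996 → [-597.7, 2018.3]
Outside: 2134 → excluded.
Retained (n=12): Σ = 7100, mean = 7100/12 = 591.667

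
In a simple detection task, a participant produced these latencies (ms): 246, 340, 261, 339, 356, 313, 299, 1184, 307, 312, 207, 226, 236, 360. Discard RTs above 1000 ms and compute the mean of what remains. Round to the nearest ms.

Excluded: 1184
Retained (n=13): Σ = 3802
Mean = 3802/13 = 292.4615

292 ms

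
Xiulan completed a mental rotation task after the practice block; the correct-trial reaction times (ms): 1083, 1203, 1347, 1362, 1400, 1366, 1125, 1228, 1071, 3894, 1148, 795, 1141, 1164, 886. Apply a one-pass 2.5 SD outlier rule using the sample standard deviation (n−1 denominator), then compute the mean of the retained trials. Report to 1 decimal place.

n = 15, ΣRT = 20213, M = 1347.533
Σ(x−M)² = 7353403.73; s = √(7353403.73/14) = 724.737
Cutoffs: 1347.533 ± 2.5·724.737 → [-464.3, 3159.4]
Outside: 3894 → excluded.
Retained (n=14): Σ = 16319, mean = 16319/14 = 1165.643

1165.6 ms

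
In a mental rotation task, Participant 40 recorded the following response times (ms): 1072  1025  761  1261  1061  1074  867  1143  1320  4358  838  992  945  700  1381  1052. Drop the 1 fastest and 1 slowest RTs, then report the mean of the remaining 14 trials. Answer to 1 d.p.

Sorted: 700, 761, 838, 867, 945, 992, 1025, 1052, 1061, 1072, 1074, 1143, 1261, 1320, 1381, 4358
Drop lowest 1 (700) and highest 1 (4358)
Remaining (n=14): Σ = 14792, mean = 14792/14 = 1056.571

1056.6 ms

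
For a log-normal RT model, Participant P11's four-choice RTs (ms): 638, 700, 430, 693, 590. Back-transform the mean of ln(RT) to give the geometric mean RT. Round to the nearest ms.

ln(RT): 6.4583, 6.5511, 6.0638, 6.5410, 6.3801
Mean ln(RT) = 31.9944/5 = 6.39887
Geometric mean = exp(6.39887) = 601.17 ms

601 ms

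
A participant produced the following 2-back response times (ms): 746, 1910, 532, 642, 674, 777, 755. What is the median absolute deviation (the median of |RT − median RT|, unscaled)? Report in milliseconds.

Sorted: 532, 642, 674, 746, 755, 777, 1910 → median = 746
|x − 746|: 0, 1164, 214, 104, 72, 31, 9
Sorted deviations: 0, 9, 31, 72, 104, 214, 1164 → MAD = 72

72 ms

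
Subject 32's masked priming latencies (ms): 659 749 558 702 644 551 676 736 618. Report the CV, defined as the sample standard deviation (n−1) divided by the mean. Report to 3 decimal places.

0.108

n = 9, Σ = 5893, M = 654.7778
Σ(x−M)² = 39777.556; s = √(39777.556/8) = 70.5138
CV = 70.5138 / 654.7778 = 0.10769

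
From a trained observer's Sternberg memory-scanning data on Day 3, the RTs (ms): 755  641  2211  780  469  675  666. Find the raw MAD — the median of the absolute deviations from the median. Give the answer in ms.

Sorted: 469, 641, 666, 675, 755, 780, 2211 → median = 675
|x − 675|: 80, 34, 1536, 105, 206, 0, 9
Sorted deviations: 0, 9, 34, 80, 105, 206, 1536 → MAD = 80

80 ms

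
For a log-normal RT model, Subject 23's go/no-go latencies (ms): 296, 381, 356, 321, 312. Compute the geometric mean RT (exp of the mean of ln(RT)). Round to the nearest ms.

ln(RT): 5.6904, 5.9428, 5.8749, 5.7714, 5.7430
Mean ln(RT) = 29.0225/5 = 5.80451
Geometric mean = exp(5.80451) = 331.79 ms

332 ms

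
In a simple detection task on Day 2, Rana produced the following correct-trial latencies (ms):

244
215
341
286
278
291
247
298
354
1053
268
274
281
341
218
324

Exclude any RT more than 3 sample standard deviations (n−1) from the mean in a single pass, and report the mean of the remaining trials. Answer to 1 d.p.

n = 16, ΣRT = 5313, M = 332.062
Σ(x−M)² = 580134.94; s = √(580134.94/15) = 196.661
Cutoffs: 332.062 ± 3·196.661 → [-257.9, 922.0]
Outside: 1053 → excluded.
Retained (n=15): Σ = 4260, mean = 4260/15 = 284.000

284.0 ms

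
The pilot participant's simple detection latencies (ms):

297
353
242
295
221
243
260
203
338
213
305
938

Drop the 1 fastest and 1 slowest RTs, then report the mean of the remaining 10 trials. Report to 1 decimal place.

276.7 ms

Sorted: 203, 213, 221, 242, 243, 260, 295, 297, 305, 338, 353, 938
Drop lowest 1 (203) and highest 1 (938)
Remaining (n=10): Σ = 2767, mean = 2767/10 = 276.700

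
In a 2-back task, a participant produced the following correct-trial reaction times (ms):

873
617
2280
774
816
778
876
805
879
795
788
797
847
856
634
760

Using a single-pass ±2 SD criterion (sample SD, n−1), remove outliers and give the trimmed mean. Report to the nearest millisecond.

n = 16, ΣRT = 14175, M = 885.938
Σ(x−M)² = 2159190.94; s = √(2159190.94/15) = 379.402
Cutoffs: 885.938 ± 2·379.402 → [127.1, 1644.7]
Outside: 2280 → excluded.
Retained (n=15): Σ = 11895, mean = 11895/15 = 793.000

793 ms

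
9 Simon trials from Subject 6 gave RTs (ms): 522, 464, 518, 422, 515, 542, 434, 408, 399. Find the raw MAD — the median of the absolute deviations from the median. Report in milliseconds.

Sorted: 399, 408, 422, 434, 464, 515, 518, 522, 542 → median = 464
|x − 464|: 58, 0, 54, 42, 51, 78, 30, 56, 65
Sorted deviations: 0, 30, 42, 51, 54, 56, 58, 65, 78 → MAD = 54

54 ms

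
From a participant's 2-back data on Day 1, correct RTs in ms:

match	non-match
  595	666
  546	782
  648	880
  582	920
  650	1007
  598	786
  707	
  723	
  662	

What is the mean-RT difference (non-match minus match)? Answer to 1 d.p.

205.6 ms

M(match) = 5711/9 = 634.556
M(non-match) = 5041/6 = 840.167
Difference = 840.167 − 634.556 = 205.611 ms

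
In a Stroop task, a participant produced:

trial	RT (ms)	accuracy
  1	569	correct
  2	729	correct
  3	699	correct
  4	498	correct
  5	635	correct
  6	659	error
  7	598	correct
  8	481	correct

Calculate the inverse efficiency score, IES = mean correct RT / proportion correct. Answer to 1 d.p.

687.2 ms

Correct trials (n=7): 569, 729, 699, 498, 635, 598, 481
Mean correct RT = 4209/7 = 601.2857 ms
Proportion correct = 7/8
IES = 601.2857 / (7/8) = 687.184 ms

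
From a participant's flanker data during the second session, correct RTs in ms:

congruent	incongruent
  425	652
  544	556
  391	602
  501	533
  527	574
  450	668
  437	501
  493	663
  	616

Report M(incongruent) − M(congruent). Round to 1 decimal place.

125.1 ms

M(congruent) = 3768/8 = 471.000
M(incongruent) = 5365/9 = 596.111
Difference = 596.111 − 471.000 = 125.111 ms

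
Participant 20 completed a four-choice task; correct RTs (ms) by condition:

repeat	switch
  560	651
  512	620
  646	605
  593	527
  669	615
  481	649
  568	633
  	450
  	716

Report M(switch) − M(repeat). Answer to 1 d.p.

M(repeat) = 4029/7 = 575.571
M(switch) = 5466/9 = 607.333
Difference = 607.333 − 575.571 = 31.762 ms

31.8 ms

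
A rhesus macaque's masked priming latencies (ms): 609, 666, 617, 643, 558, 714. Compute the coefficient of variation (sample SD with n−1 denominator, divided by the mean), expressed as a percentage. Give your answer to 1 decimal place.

n = 6, Σ = 3807, M = 634.5000
Σ(x−M)² = 14193.500; s = √(14193.500/5) = 53.2795
CV = 53.2795 / 634.5000 = 0.08397 = 8.397%

8.4%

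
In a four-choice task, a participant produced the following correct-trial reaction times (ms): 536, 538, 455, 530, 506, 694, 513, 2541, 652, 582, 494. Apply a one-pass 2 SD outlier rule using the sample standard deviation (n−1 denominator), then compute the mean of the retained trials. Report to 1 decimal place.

n = 11, ΣRT = 8041, M = 731.000
Σ(x−M)² = 3652080.00; s = √(3652080.00/10) = 604.324
Cutoffs: 731.000 ± 2·604.324 → [-477.6, 1939.6]
Outside: 2541 → excluded.
Retained (n=10): Σ = 5500, mean = 5500/10 = 550.000

550.0 ms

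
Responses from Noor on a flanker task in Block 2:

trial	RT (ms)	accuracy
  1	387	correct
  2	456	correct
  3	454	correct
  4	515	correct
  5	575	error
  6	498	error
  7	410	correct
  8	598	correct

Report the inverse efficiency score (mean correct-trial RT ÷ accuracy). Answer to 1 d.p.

626.7 ms

Correct trials (n=6): 387, 456, 454, 515, 410, 598
Mean correct RT = 2820/6 = 470.0000 ms
Proportion correct = 6/8
IES = 470.0000 / (6/8) = 626.667 ms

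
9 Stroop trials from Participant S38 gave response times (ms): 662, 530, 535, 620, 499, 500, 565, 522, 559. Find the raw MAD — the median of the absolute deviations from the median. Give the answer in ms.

Sorted: 499, 500, 522, 530, 535, 559, 565, 620, 662 → median = 535
|x − 535|: 127, 5, 0, 85, 36, 35, 30, 13, 24
Sorted deviations: 0, 5, 13, 24, 30, 35, 36, 85, 127 → MAD = 30

30 ms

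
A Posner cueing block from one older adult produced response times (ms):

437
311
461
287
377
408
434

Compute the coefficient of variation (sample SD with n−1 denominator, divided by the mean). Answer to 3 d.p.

0.171

n = 7, Σ = 2715, M = 387.8571
Σ(x−M)² = 26496.857; s = √(26496.857/6) = 66.4541
CV = 66.4541 / 387.8571 = 0.17134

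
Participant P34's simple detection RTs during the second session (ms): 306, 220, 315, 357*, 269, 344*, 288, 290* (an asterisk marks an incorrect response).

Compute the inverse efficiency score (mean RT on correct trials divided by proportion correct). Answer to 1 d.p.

447.4 ms

Correct trials (n=5): 306, 220, 315, 269, 288
Mean correct RT = 1398/5 = 279.6000 ms
Proportion correct = 5/8
IES = 279.6000 / (5/8) = 447.360 ms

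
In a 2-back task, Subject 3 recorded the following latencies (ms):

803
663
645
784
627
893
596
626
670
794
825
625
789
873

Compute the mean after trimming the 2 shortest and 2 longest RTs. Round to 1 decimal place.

722.6 ms

Sorted: 596, 625, 626, 627, 645, 663, 670, 784, 789, 794, 803, 825, 873, 893
Drop lowest 2 (596, 625) and highest 2 (873, 893)
Remaining (n=10): Σ = 7226, mean = 7226/10 = 722.600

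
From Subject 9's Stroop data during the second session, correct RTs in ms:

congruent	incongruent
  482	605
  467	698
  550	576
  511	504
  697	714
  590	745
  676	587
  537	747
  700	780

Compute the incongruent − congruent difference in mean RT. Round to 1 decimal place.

M(congruent) = 5210/9 = 578.889
M(incongruent) = 5956/9 = 661.778
Difference = 661.778 − 578.889 = 82.889 ms

82.9 ms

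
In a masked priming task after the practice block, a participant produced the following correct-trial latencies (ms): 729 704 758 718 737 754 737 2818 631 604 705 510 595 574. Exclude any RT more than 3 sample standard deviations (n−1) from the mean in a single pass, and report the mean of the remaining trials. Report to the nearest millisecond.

674 ms

n = 14, ΣRT = 11574, M = 826.714
Σ(x−M)² = 4348334.86; s = √(4348334.86/13) = 578.349
Cutoffs: 826.714 ± 3·578.349 → [-908.3, 2561.8]
Outside: 2818 → excluded.
Retained (n=13): Σ = 8756, mean = 8756/13 = 673.538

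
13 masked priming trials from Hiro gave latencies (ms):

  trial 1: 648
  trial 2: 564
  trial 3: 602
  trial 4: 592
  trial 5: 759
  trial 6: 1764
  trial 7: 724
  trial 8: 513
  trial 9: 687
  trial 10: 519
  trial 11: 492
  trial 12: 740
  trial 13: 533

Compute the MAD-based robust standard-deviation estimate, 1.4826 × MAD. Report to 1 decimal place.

Sorted: 492, 513, 519, 533, 564, 592, 602, 648, 687, 724, 740, 759, 1764 → median = 602
|x − 602| sorted: 0, 10, 38, 46, 69, 83, 85, 89, 110, 122, 138, 157, 1162 → MAD = 85
Robust SD ≈ 1.4826 × 85 = 126.021

126.0 ms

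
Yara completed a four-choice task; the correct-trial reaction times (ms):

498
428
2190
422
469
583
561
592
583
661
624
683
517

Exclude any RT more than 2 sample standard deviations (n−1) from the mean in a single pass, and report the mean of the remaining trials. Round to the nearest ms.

552 ms

n = 13, ΣRT = 8811, M = 677.769
Σ(x−M)² = 2558546.31; s = √(2558546.31/12) = 461.749
Cutoffs: 677.769 ± 2·461.749 → [-245.7, 1601.3]
Outside: 2190 → excluded.
Retained (n=12): Σ = 6621, mean = 6621/12 = 551.750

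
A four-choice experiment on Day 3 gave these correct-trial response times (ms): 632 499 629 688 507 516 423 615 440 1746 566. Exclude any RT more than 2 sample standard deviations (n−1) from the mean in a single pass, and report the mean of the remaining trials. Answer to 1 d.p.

n = 11, ΣRT = 7261, M = 660.091
Σ(x−M)² = 1367420.91; s = √(1367420.91/10) = 369.787
Cutoffs: 660.091 ± 2·369.787 → [-79.5, 1399.7]
Outside: 1746 → excluded.
Retained (n=10): Σ = 5515, mean = 5515/10 = 551.500

551.5 ms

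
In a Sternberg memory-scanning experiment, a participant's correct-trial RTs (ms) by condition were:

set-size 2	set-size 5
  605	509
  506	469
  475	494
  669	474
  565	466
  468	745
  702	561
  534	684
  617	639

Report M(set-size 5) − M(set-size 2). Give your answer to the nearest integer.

-11 ms

M(set-size 2) = 5141/9 = 571.222
M(set-size 5) = 5041/9 = 560.111
Difference = 560.111 − 571.222 = -11.111 ms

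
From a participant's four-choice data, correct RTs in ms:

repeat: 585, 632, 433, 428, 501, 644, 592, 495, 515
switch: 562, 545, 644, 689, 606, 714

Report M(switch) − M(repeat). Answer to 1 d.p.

M(repeat) = 4825/9 = 536.111
M(switch) = 3760/6 = 626.667
Difference = 626.667 − 536.111 = 90.556 ms

90.6 ms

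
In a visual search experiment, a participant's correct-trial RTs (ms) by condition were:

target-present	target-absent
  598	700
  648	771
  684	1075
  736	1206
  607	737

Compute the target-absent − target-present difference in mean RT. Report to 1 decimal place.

243.2 ms

M(target-present) = 3273/5 = 654.600
M(target-absent) = 4489/5 = 897.800
Difference = 897.800 − 654.600 = 243.200 ms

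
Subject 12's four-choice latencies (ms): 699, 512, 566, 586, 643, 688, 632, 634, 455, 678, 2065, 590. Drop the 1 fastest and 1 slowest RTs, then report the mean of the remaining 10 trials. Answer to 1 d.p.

Sorted: 455, 512, 566, 586, 590, 632, 634, 643, 678, 688, 699, 2065
Drop lowest 1 (455) and highest 1 (2065)
Remaining (n=10): Σ = 6228, mean = 6228/10 = 622.800

622.8 ms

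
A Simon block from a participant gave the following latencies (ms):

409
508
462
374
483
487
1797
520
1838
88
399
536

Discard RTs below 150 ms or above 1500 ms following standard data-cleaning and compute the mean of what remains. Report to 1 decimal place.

464.2 ms

Excluded: 88, 1797, 1838
Retained (n=9): Σ = 4178
Mean = 4178/9 = 464.2222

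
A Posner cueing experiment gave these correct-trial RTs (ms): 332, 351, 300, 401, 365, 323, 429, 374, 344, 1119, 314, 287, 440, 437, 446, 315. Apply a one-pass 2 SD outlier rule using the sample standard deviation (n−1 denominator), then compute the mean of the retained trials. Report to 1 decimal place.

n = 16, ΣRT = 6577, M = 411.062
Σ(x−M)² = 576310.94; s = √(576310.94/15) = 196.012
Cutoffs: 411.062 ± 2·196.012 → [19.0, 803.1]
Outside: 1119 → excluded.
Retained (n=15): Σ = 5458, mean = 5458/15 = 363.867

363.9 ms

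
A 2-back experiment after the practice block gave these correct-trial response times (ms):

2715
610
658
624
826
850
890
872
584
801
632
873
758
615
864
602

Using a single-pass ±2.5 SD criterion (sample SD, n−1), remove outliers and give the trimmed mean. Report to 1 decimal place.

n = 16, ΣRT = 13774, M = 860.875
Σ(x−M)² = 3871131.75; s = √(3871131.75/15) = 508.011
Cutoffs: 860.875 ± 2.5·508.011 → [-409.2, 2130.9]
Outside: 2715 → excluded.
Retained (n=15): Σ = 11059, mean = 11059/15 = 737.267

737.3 ms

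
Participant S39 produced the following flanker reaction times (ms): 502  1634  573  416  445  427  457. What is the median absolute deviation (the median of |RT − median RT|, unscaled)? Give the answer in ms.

Sorted: 416, 427, 445, 457, 502, 573, 1634 → median = 457
|x − 457|: 45, 1177, 116, 41, 12, 30, 0
Sorted deviations: 0, 12, 30, 41, 45, 116, 1177 → MAD = 41

41 ms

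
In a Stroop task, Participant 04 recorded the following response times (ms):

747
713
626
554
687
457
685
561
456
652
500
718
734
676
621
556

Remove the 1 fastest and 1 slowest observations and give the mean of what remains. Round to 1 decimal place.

624.3 ms

Sorted: 456, 457, 500, 554, 556, 561, 621, 626, 652, 676, 685, 687, 713, 718, 734, 747
Drop lowest 1 (456) and highest 1 (747)
Remaining (n=14): Σ = 8740, mean = 8740/14 = 624.286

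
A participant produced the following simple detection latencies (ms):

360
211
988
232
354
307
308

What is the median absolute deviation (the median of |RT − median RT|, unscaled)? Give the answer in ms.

Sorted: 211, 232, 307, 308, 354, 360, 988 → median = 308
|x − 308|: 52, 97, 680, 76, 46, 1, 0
Sorted deviations: 0, 1, 46, 52, 76, 97, 680 → MAD = 52

52 ms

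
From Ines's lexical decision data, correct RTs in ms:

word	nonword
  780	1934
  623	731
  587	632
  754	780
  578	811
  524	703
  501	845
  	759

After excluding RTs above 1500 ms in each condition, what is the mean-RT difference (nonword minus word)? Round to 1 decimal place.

nonword: exclude 1934
M(word) = 4347/7 = 621.000
M(nonword) = 5261/7 = 751.571
Difference = 751.571 − 621.000 = 130.571 ms

130.6 ms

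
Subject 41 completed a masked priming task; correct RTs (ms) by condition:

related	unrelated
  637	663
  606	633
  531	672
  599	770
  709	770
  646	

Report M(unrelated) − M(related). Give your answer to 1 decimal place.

M(related) = 3728/6 = 621.333
M(unrelated) = 3508/5 = 701.600
Difference = 701.600 − 621.333 = 80.267 ms

80.3 ms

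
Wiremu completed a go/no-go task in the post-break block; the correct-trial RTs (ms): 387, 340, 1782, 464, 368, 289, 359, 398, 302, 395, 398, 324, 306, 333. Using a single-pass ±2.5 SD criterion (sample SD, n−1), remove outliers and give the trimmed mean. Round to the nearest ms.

n = 14, ΣRT = 6445, M = 460.357
Σ(x−M)² = 1910551.21; s = √(1910551.21/13) = 383.361
Cutoffs: 460.357 ± 2.5·383.361 → [-498.0, 1418.8]
Outside: 1782 → excluded.
Retained (n=13): Σ = 4663, mean = 4663/13 = 358.692

359 ms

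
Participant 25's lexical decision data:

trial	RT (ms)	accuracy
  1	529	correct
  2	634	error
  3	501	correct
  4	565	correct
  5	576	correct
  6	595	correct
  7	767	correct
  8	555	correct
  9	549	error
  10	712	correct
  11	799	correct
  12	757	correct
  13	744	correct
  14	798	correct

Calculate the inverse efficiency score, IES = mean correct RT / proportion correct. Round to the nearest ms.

768 ms

Correct trials (n=12): 529, 501, 565, 576, 595, 767, 555, 712, 799, 757, 744, 798
Mean correct RT = 7898/12 = 658.1667 ms
Proportion correct = 12/14
IES = 658.1667 / (12/14) = 767.861 ms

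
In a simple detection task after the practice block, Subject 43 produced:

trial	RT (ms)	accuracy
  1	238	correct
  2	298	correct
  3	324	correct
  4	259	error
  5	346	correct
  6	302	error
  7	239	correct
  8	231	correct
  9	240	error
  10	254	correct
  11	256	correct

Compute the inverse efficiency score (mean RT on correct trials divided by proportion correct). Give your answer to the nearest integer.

376 ms

Correct trials (n=8): 238, 298, 324, 346, 239, 231, 254, 256
Mean correct RT = 2186/8 = 273.2500 ms
Proportion correct = 8/11
IES = 273.2500 / (8/11) = 375.719 ms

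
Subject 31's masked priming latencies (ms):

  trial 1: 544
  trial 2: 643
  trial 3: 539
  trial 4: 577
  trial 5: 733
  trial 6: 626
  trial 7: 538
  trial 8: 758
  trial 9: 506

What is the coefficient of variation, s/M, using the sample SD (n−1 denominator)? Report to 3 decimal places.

0.148

n = 9, Σ = 5464, M = 607.1111
Σ(x−M)² = 64788.889; s = √(64788.889/8) = 89.9923
CV = 89.9923 / 607.1111 = 0.14823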